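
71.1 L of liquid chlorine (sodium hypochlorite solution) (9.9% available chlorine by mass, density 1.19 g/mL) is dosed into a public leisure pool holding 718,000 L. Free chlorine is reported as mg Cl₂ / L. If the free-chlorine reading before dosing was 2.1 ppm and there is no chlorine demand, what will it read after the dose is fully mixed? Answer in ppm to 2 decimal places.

13.77 ppm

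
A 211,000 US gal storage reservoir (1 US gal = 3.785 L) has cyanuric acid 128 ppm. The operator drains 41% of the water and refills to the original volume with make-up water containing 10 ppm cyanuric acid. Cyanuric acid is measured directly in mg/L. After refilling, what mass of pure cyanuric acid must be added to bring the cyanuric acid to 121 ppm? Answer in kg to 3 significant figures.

33.0 kg

Volume: 211,000 US gal × 3.785 L/gal = 798,635 L.
After draining 41% and refilling: 128 × 0.59 + 10 × 0.41 = 79.62 ppm.
Deficit to target: 121 − 79.62 = 41.38 mg/L.
Mass: 41.38 mg/L × 798,635 L = 33,050 g cyanuric acid.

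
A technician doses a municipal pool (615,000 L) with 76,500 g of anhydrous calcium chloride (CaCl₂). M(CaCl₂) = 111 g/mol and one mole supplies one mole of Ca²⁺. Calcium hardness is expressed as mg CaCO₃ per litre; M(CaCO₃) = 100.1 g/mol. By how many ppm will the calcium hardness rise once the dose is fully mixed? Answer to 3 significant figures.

112 ppm

Moles of Ca²⁺: 76,500 g ÷ 111 g/mol = 689.2 mol.
As CaCO₃: 689.2 mol × 100.1 g/mol = 68,990 g.
Rise: 68,990 g / 615,000 L × 1000 = 112.2 mg/L.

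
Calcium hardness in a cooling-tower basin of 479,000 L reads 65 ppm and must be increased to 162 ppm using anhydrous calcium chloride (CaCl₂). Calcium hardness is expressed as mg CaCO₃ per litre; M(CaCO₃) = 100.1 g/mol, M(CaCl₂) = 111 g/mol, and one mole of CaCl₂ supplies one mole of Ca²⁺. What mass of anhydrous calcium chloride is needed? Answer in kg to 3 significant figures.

Hardness to add: (162 − 65) = 97 mg/L as CaCO₃ × 479,000 L = 46,460 g as CaCO₃.
Moles of Ca²⁺ (1 mol Ca²⁺ ≡ 1 mol CaCO₃): 46,460 / 100.1 g/mol = 464.2 mol.
Mass of CaCl₂: 464.2 × 111 = 51,520 g.

51.5 kg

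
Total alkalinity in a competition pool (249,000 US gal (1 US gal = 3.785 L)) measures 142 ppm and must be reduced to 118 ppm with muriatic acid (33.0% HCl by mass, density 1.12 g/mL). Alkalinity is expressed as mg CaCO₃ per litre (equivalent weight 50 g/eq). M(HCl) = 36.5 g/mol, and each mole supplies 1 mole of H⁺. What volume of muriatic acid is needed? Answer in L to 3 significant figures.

44.7 L

Volume: 249,000 US gal × 3.785 L/gal = 942,465 L.
Alkalinity to neutralize: (142 − 118) = 24 mg/L as CaCO₃ × 942,465 L = 22,620 g as CaCO₃.
Equivalents of H⁺ required: 22,620 ÷ 50 g/eq = 452.4 eq = 452.4 mol HCl.
Mass of HCl: 452.4 × 36.5 = 16,510 g.
Mass of 33.0% solution: 16,510 / 0.33 = 50,040 g.
Volume: 50,040 g ÷ 1.12 g/mL = 44,680 mL.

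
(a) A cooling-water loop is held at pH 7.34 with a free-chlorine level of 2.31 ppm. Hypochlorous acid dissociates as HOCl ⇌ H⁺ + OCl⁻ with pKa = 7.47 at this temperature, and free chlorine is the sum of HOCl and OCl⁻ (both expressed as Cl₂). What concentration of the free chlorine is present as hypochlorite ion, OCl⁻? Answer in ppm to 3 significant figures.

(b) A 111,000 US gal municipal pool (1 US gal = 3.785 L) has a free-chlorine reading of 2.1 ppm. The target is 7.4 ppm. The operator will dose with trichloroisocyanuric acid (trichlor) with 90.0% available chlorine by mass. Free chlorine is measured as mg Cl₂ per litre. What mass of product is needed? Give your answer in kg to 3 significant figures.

(a) [OCl⁻]/[HOCl] = 10^(pH − pKa) = 10^(7.34 − 7.47) = 10^-0.13 = 0.7413.
(a) Fraction as HOCl = 1 / (1 + 0.7413) = 0.5743.
(a) OCl⁻ = (1 − 0.5743) × 2.31 ppm = 0.9834 ppm.

(b) Volume: 111,000 US gal × 3.785 L/gal = 420,135 L.
(b) Chlorine deficit: 7.4 − 2.1 = 5.3 ppm = 5.3 mg/L as Cl₂.
(b) Cl₂ equivalent needed: 5.3 mg/L × 420,135 L = 2,227,000 mg = 2227 g.
(b) Product at 90.0% available chlorine: 2227 / 0.9 = 2474 g.

(a) 0.983 ppm; (b) 2.47 kg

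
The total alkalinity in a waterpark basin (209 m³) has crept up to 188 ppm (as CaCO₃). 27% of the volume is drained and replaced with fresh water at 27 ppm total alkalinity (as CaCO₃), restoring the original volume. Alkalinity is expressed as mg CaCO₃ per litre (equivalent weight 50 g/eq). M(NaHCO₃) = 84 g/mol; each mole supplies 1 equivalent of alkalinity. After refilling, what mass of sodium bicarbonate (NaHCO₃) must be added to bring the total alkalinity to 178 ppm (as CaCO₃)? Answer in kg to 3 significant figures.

11.8 kg

Volume: 209 m³ = 209,000 L.
After draining 27% and refilling: 188 × 0.73 + 27 × 0.27 = 144.53 ppm.
Deficit to target: 178 − 144.53 = 33.47 mg/L.
As CaCO₃: 33.47 mg/L × 209,000 L = 6995 g; ÷ 50 g/eq ÷ 1 = 139.9 mol NaHCO₃.
Mass: 139.9 × 84 = 11,750 g.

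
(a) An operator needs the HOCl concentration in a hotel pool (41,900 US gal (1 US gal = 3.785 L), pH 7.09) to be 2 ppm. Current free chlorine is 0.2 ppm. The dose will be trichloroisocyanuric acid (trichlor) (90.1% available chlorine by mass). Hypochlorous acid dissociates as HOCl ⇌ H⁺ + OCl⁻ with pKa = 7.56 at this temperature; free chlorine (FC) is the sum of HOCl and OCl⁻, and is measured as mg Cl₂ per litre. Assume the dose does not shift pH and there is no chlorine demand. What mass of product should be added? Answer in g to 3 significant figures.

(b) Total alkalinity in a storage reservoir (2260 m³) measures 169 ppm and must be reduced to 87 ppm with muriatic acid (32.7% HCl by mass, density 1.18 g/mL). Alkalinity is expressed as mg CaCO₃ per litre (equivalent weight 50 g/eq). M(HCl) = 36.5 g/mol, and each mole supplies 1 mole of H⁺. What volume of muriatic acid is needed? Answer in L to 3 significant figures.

(a) 436 g; (b) 351 L

(a) Volume: 41,900 US gal × 3.785 L/gal = 158,592 L.
(a) [OCl⁻]/[HOCl] = 10^(pH − pKa) = 10^(7.09 − 7.56) = 0.3388; fraction as HOCl = 1/(1 + 0.3388) = 0.7469.
(a) Free chlorine required for 2 ppm HOCl: 2 / 0.7469 = 2.678 ppm.
(a) FC to add: 2.678 − 0.2 = 2.478 mg/L as Cl₂.
(a) Cl₂ equivalent: 2.478 mg/L × 158,592 L = 392.9 g.
(a) Product at 90.1% available Cl: 392.9 / 0.901 = 436.1 g.

(b) Volume: 2260 m³ = 2,260,000 L.
(b) Alkalinity to neutralize: (169 − 87) = 82 mg/L as CaCO₃ × 2,260,000 L = 185,300 g as CaCO₃.
(b) Equivalents of H⁺ required: 185,300 ÷ 50 g/eq = 3706 eq = 3706 mol HCl.
(b) Mass of HCl: 3706 × 36.5 = 135,300 g.
(b) Mass of 32.7% solution: 135,300 / 0.327 = 413,700 g.
(b) Volume: 413,700 g ÷ 1.18 g/mL = 350,600 mL.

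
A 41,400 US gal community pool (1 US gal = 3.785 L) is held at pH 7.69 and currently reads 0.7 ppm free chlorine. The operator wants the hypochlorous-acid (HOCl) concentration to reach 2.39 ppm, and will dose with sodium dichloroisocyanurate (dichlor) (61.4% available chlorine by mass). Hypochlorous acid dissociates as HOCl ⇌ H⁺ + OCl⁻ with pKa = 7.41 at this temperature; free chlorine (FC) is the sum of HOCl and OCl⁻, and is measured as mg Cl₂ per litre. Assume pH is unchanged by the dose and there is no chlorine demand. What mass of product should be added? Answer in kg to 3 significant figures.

1.59 kg

Volume: 41,400 US gal × 3.785 L/gal = 156,699 L.
[OCl⁻]/[HOCl] = 10^(pH − pKa) = 10^(7.69 − 7.41) = 1.905; fraction as HOCl = 1/(1 + 1.905) = 0.3442.
Free chlorine required for 2.39 ppm HOCl: 2.39 / 0.3442 = 6.944 ppm.
FC to add: 6.944 − 0.7 = 6.244 mg/L as Cl₂.
Cl₂ equivalent: 6.244 mg/L × 156,699 L = 978.4 g.
Product at 61.4% available Cl: 978.4 / 0.614 = 1594 g.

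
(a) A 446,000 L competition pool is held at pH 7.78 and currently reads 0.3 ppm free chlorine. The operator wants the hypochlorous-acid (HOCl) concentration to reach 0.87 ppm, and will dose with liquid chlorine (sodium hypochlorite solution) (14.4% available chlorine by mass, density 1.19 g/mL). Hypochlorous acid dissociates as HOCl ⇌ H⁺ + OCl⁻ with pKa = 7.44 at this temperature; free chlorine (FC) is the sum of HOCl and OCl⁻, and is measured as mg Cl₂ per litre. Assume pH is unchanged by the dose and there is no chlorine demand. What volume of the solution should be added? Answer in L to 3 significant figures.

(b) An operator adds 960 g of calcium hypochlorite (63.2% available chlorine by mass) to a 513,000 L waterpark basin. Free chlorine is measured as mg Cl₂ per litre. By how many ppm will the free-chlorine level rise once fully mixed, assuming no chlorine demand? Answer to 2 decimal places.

(a) [OCl⁻]/[HOCl] = 10^(pH − pKa) = 10^(7.78 − 7.44) = 2.188; fraction as HOCl = 1/(1 + 2.188) = 0.3137.
(a) Free chlorine required for 0.87 ppm HOCl: 0.87 / 0.3137 = 2.773 ppm.
(a) FC to add: 2.773 − 0.3 = 2.473 mg/L as Cl₂.
(a) Cl₂ equivalent: 2.473 mg/L × 446,000 L = 1103 g.
(a) Product at 14.4% available Cl: 1103 / 0.144 = 7661 g.
(a) Volume: 7661 g ÷ 1.19 g/mL = 6437 mL.

(b) Available chlorine delivered: 960 g × 0.632 = 606.7 g as Cl₂.
(b) Concentration rise: 606.7 g / 513,000 L = 1.183 mg/L = 1.18 ppm.

(a) 6.44 L; (b) 1.18 ppm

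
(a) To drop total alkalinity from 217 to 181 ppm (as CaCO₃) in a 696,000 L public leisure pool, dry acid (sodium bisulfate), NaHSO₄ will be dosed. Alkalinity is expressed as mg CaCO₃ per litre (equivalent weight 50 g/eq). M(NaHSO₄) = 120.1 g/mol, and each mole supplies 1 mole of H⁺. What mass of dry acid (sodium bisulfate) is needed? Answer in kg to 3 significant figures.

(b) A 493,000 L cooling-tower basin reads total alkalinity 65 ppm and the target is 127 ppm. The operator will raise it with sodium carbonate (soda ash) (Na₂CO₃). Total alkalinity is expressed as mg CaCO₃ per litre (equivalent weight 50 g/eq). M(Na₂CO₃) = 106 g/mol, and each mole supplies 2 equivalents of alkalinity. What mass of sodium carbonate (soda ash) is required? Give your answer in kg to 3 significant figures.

(a) 60.2 kg; (b) 32.4 kg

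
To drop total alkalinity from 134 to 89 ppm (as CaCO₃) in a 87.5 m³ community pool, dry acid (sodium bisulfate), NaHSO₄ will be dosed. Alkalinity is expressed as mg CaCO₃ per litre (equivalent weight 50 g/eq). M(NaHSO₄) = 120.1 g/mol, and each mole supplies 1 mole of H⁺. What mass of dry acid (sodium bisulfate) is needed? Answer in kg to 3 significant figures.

Volume: 87.5 m³ = 87,500 L.
Alkalinity to neutralize: (134 − 89) = 45 mg/L as CaCO₃ × 87,500 L = 3938 g as CaCO₃.
Equivalents of H⁺ required: 3938 ÷ 50 g/eq = 78.75 eq = 78.75 mol NaHSO₄.
Mass of NaHSO₄: 78.75 × 120.1 = 9458 g.

9.46 kg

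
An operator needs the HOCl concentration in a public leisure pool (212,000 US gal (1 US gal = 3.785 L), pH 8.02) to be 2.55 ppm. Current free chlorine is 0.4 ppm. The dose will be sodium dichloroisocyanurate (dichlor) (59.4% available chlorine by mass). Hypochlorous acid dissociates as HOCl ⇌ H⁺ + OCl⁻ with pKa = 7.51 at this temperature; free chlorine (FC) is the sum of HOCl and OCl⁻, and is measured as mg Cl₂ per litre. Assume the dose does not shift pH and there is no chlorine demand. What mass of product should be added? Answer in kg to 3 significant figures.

14.1 kg

Volume: 212,000 US gal × 3.785 L/gal = 802,420 L.
[OCl⁻]/[HOCl] = 10^(pH − pKa) = 10^(8.02 − 7.51) = 3.236; fraction as HOCl = 1/(1 + 3.236) = 0.2361.
Free chlorine required for 2.55 ppm HOCl: 2.55 / 0.2361 = 10.8 ppm.
FC to add: 10.8 − 0.4 = 10.4 mg/L as Cl₂.
Cl₂ equivalent: 10.4 mg/L × 802,420 L = 8346 g.
Product at 59.4% available Cl: 8346 / 0.594 = 14,050 g.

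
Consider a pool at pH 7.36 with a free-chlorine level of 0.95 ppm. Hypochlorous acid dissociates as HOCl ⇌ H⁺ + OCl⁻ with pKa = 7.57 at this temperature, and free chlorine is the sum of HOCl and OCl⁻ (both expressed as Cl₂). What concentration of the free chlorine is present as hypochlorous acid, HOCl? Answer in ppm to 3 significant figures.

0.588 ppm

[OCl⁻]/[HOCl] = 10^(pH − pKa) = 10^(7.36 − 7.57) = 10^-0.21 = 0.6166.
Fraction as HOCl = 1 / (1 + 0.6166) = 0.6186.
HOCl = 0.6186 × 0.95 ppm = 0.5877 ppm.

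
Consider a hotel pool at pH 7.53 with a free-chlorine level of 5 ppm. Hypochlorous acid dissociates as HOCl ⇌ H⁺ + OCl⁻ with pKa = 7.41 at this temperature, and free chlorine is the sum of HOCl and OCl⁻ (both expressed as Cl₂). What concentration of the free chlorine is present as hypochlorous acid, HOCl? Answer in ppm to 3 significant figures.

[OCl⁻]/[HOCl] = 10^(pH − pKa) = 10^(7.53 − 7.41) = 10^0.12 = 1.318.
Fraction as HOCl = 1 / (1 + 1.318) = 0.4314.
HOCl = 0.4314 × 5 ppm = 2.157 ppm.

2.16 ppm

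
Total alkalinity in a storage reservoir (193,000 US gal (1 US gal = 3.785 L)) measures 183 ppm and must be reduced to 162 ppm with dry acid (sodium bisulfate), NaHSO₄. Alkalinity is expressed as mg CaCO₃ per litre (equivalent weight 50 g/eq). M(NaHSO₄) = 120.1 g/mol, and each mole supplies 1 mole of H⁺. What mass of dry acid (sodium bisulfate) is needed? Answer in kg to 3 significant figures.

Volume: 193,000 US gal × 3.785 L/gal = 730,505 L.
Alkalinity to neutralize: (183 − 162) = 21 mg/L as CaCO₃ × 730,505 L = 15,340 g as CaCO₃.
Equivalents of H⁺ required: 15,340 ÷ 50 g/eq = 306.8 eq = 306.8 mol NaHSO₄.
Mass of NaHSO₄: 306.8 × 120.1 = 36,850 g.

36.8 kg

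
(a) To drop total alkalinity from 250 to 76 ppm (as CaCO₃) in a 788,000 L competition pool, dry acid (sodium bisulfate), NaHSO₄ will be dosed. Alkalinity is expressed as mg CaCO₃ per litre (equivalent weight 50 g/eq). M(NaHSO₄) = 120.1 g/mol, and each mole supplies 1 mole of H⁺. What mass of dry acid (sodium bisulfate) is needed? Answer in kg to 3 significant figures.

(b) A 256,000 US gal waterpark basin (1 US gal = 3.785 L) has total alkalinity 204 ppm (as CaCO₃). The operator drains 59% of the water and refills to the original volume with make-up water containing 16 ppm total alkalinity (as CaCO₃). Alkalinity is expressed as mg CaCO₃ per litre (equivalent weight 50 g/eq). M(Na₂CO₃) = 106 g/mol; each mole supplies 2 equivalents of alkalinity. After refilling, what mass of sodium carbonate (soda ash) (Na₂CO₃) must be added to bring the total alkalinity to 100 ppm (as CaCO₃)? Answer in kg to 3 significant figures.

(a) Alkalinity to neutralize: (250 − 76) = 174 mg/L as CaCO₃ × 788,000 L = 137,100 g as CaCO₃.
(a) Equivalents of H⁺ required: 137,100 ÷ 50 g/eq = 2742 eq = 2742 mol NaHSO₄.
(a) Mass of NaHSO₄: 2742 × 120.1 = 329,300 g.

(b) Volume: 256,000 US gal × 3.785 L/gal = 968,960 L.
(b) After draining 59% and refilling: 204 × 0.41 + 16 × 0.59 = 93.08 ppm.
(b) Deficit to target: 100 − 93.08 = 6.92 mg/L.
(b) As CaCO₃: 6.92 mg/L × 968,960 L = 6705 g; ÷ 50 g/eq ÷ 2 = 67.05 mol Na₂CO₃.
(b) Mass: 67.05 × 106 = 7108 g.

(a) 329 kg; (b) 7.11 kg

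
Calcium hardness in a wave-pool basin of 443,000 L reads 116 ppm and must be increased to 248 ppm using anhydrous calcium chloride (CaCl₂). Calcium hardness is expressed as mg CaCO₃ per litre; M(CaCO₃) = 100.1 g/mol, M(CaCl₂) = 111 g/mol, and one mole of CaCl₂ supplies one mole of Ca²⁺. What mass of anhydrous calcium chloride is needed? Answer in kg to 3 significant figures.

Hardness to add: (248 − 116) = 132 mg/L as CaCO₃ × 443,000 L = 58,480 g as CaCO₃.
Moles of Ca²⁺ (1 mol Ca²⁺ ≡ 1 mol CaCO₃): 58,480 / 100.1 g/mol = 584.2 mol.
Mass of CaCl₂: 584.2 × 111 = 64,840 g.

64.8 kg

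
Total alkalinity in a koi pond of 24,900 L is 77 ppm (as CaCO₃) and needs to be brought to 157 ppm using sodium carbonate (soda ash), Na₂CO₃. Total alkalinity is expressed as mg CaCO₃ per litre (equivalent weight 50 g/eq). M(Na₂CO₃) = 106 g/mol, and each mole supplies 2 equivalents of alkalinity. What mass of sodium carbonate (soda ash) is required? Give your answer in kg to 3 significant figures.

2.11 kg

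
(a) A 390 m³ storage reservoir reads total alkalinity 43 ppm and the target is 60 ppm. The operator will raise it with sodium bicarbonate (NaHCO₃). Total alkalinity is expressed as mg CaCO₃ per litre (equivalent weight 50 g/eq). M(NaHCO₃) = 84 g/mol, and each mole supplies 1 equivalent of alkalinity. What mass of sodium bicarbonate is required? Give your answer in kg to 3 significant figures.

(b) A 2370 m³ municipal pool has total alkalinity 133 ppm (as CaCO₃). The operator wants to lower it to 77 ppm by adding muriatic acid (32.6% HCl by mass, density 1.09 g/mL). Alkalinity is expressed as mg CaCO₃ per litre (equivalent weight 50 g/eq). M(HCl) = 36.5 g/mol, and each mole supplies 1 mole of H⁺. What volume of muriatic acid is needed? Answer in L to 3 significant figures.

(a) 11.1 kg; (b) 273 L

(a) Volume: 390 m³ = 390,000 L.
(a) Alkalinity to add: (60 − 43) = 17 mg/L as CaCO₃ × 390,000 L = 6630 g as CaCO₃.
(a) Equivalents: 6630 g ÷ 50 g/eq = 132.6 eq.
(a) NaHCO₃ supplies 1 eq per mole → 132.6 mol.
(a) Mass: 132.6 mol × 84 g/mol = 11,140 g.

(b) Volume: 2370 m³ = 2,370,000 L.
(b) Alkalinity to neutralize: (133 − 77) = 56 mg/L as CaCO₃ × 2,370,000 L = 132,700 g as CaCO₃.
(b) Equivalents of H⁺ required: 132,700 ÷ 50 g/eq = 2654 eq = 2654 mol HCl.
(b) Mass of HCl: 2654 × 36.5 = 96,890 g.
(b) Mass of 32.6% solution: 96,890 / 0.326 = 297,200 g.
(b) Volume: 297,200 g ÷ 1.09 g/mL = 272,700 mL.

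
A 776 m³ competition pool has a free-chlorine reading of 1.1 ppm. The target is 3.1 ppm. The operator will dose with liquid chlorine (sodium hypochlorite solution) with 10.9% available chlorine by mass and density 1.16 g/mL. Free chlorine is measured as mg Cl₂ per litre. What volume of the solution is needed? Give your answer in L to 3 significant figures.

Volume: 776 m³ = 776,000 L.
Chlorine deficit: 3.1 − 1.1 = 2 ppm = 2 mg/L as Cl₂.
Cl₂ equivalent needed: 2 mg/L × 776,000 L = 1,552,000 mg = 1552 g.
Product at 10.9% available chlorine: 1552 / 0.109 = 14,240 g.
Volume at density 1.16 g/mL: 14,240 g ÷ 1.16 g/mL = 12,270 mL.

12.3 L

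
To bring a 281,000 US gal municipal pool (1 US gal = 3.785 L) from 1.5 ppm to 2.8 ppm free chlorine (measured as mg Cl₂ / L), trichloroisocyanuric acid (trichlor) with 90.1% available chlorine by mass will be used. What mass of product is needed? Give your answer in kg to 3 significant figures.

Volume: 281,000 US gal × 3.785 L/gal = 1,063,585 L.
Chlorine deficit: 2.8 − 1.5 = 1.3 ppm = 1.3 mg/L as Cl₂.
Cl₂ equivalent needed: 1.3 mg/L × 1,063,585 L = 1,383,000 mg = 1383 g.
Product at 90.1% available chlorine: 1383 / 0.901 = 1535 g.

1.53 kg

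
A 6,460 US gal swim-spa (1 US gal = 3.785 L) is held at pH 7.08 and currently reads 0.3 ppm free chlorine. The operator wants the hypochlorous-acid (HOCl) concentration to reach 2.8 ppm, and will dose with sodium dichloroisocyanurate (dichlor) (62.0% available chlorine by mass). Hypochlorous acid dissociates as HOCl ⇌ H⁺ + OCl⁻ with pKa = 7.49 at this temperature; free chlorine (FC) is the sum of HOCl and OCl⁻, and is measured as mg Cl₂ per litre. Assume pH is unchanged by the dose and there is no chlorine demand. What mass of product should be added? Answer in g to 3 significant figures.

142 g

Volume: 6,460 US gal × 3.785 L/gal = 24,451 L.
[OCl⁻]/[HOCl] = 10^(pH − pKa) = 10^(7.08 − 7.49) = 0.389; fraction as HOCl = 1/(1 + 0.389) = 0.7199.
Free chlorine required for 2.8 ppm HOCl: 2.8 / 0.7199 = 3.889 ppm.
FC to add: 3.889 − 0.3 = 3.589 mg/L as Cl₂.
Cl₂ equivalent: 3.589 mg/L × 24,451 L = 87.76 g.
Product at 62.0% available Cl: 87.76 / 0.62 = 141.6 g.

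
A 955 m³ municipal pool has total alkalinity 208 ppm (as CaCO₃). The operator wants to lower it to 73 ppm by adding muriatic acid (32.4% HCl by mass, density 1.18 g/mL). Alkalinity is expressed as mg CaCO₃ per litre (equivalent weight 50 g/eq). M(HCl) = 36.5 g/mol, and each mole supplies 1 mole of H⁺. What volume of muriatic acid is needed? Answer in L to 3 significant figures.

246 L

Volume: 955 m³ = 955,000 L.
Alkalinity to neutralize: (208 − 73) = 135 mg/L as CaCO₃ × 955,000 L = 128,900 g as CaCO₃.
Equivalents of H⁺ required: 128,900 ÷ 50 g/eq = 2578 eq = 2578 mol HCl.
Mass of HCl: 2578 × 36.5 = 94,120 g.
Mass of 32.4% solution: 94,120 / 0.324 = 290,500 g.
Volume: 290,500 g ÷ 1.18 g/mL = 246,200 mL.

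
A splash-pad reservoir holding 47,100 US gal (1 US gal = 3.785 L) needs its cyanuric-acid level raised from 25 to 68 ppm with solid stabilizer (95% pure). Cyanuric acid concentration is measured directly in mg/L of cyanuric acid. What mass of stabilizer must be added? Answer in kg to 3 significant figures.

8.07 kg

Volume: 47,100 US gal × 3.785 L/gal = 178,274 L.
CYA to add: (68 − 25) = 43 mg/L × 178,274 L = 7666 g cyanuric acid.
At 95% purity: 7666 / 0.95 = 8069 g product.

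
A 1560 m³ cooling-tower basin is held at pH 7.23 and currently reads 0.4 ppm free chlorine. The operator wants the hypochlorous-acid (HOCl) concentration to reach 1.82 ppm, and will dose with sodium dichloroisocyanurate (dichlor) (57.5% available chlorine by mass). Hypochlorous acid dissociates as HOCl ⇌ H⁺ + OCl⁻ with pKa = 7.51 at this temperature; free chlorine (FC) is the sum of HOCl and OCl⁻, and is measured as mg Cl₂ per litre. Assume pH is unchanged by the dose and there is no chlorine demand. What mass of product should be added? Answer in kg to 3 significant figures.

Volume: 1560 m³ = 1,560,000 L.
[OCl⁻]/[HOCl] = 10^(pH − pKa) = 10^(7.23 − 7.51) = 0.5248; fraction as HOCl = 1/(1 + 0.5248) = 0.6558.
Free chlorine required for 1.82 ppm HOCl: 1.82 / 0.6558 = 2.775 ppm.
FC to add: 2.775 − 0.4 = 2.375 mg/L as Cl₂.
Cl₂ equivalent: 2.375 mg/L × 1,560,000 L = 3705 g.
Product at 57.5% available Cl: 3705 / 0.575 = 6444 g.

6.44 kg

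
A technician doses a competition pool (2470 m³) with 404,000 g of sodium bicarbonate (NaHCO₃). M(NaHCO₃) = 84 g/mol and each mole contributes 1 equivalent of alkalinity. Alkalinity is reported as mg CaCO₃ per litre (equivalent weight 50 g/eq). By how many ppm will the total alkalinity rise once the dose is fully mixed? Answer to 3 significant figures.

97.4 ppm

Volume: 2470 m³ = 2,470,000 L.
Moles of NaHCO₃: 404,000 g ÷ 84 g/mol = 4810 mol → 4810 eq of alkalinity.
As CaCO₃: 4810 eq × 50 g/eq = 240,500 g.
Rise: 240,500 g / 2,470,000 L × 1000 = 97.36 mg/L.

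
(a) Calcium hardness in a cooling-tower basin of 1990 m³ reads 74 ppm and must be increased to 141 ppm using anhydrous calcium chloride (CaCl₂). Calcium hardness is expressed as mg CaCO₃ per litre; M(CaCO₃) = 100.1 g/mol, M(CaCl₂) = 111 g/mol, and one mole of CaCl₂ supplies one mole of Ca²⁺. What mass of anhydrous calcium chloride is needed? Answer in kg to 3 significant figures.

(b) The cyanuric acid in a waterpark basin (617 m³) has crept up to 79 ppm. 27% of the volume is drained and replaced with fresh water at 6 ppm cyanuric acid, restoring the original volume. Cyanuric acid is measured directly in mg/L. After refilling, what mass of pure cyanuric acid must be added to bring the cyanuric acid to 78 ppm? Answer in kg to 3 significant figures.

(a) 148 kg; (b) 11.5 kg

(a) Volume: 1990 m³ = 1,990,000 L.
(a) Hardness to add: (141 − 74) = 67 mg/L as CaCO₃ × 1,990,000 L = 133,300 g as CaCO₃.
(a) Moles of Ca²⁺ (1 mol Ca²⁺ ≡ 1 mol CaCO₃): 133,300 / 100.1 g/mol = 1332 mol.
(a) Mass of CaCl₂: 1332 × 111 = 147,800 g.

(b) Volume: 617 m³ = 617,000 L.
(b) After draining 27% and refilling: 79 × 0.73 + 6 × 0.27 = 59.29 ppm.
(b) Deficit to target: 78 − 59.29 = 18.71 mg/L.
(b) Mass: 18.71 mg/L × 617,000 L = 11,540 g cyanuric acid.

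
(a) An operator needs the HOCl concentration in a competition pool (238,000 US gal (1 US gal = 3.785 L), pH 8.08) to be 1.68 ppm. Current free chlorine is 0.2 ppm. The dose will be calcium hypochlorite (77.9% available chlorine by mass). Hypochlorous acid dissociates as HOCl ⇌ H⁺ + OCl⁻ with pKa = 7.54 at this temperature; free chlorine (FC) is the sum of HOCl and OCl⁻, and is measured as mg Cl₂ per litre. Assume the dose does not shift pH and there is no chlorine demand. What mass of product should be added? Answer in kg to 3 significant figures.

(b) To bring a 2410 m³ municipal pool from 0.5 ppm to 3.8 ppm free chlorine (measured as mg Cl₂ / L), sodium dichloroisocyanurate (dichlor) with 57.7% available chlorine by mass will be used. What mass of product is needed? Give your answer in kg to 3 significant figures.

(a) 8.45 kg; (b) 13.8 kg

(a) Volume: 238,000 US gal × 3.785 L/gal = 900,830 L.
(a) [OCl⁻]/[HOCl] = 10^(pH − pKa) = 10^(8.08 − 7.54) = 3.467; fraction as HOCl = 1/(1 + 3.467) = 0.2238.
(a) Free chlorine required for 1.68 ppm HOCl: 1.68 / 0.2238 = 7.505 ppm.
(a) FC to add: 7.505 − 0.2 = 7.305 mg/L as Cl₂.
(a) Cl₂ equivalent: 7.305 mg/L × 900,830 L = 6581 g.
(a) Product at 77.9% available Cl: 6581 / 0.779 = 8448 g.

(b) Volume: 2410 m³ = 2,410,000 L.
(b) Chlorine deficit: 3.8 − 0.5 = 3.3 ppm = 3.3 mg/L as Cl₂.
(b) Cl₂ equivalent needed: 3.3 mg/L × 2,410,000 L = 7,953,000 mg = 7953 g.
(b) Product at 57.7% available chlorine: 7953 / 0.577 = 13,780 g.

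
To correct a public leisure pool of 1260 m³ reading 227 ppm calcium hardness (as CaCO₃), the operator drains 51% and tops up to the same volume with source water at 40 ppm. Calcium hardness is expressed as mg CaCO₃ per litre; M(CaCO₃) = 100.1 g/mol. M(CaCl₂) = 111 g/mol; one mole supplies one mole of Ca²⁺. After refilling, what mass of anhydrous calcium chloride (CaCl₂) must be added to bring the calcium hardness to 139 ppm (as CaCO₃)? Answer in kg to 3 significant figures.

Volume: 1260 m³ = 1,260,000 L.
After draining 51% and refilling: 227 × 0.49 + 40 × 0.51 = 131.63 ppm.
Deficit to target: 139 − 131.63 = 7.37 mg/L.
As CaCO₃: 7.37 mg/L × 1,260,000 L = 9286 g; ÷ 100.1 = 92.77 mol Ca²⁺.
Mass: 92.77 × 111 = 10,300 g.

10.3 kg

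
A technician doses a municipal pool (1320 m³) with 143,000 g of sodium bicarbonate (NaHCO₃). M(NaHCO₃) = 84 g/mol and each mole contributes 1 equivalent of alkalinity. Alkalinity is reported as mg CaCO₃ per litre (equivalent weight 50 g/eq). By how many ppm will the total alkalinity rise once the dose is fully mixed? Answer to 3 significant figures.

64.5 ppm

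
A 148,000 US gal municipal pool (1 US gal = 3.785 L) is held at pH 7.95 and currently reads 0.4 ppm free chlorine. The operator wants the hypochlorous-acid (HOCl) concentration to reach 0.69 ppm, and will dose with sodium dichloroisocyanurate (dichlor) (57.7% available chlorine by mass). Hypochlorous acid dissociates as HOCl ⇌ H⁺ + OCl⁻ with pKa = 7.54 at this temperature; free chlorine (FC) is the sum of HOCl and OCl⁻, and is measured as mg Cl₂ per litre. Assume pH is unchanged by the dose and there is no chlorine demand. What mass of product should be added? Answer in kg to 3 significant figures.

Volume: 148,000 US gal × 3.785 L/gal = 560,180 L.
[OCl⁻]/[HOCl] = 10^(pH − pKa) = 10^(7.95 − 7.54) = 2.57; fraction as HOCl = 1/(1 + 2.57) = 0.2801.
Free chlorine required for 0.69 ppm HOCl: 0.69 / 0.2801 = 2.464 ppm.
FC to add: 2.464 − 0.4 = 2.064 mg/L as Cl₂.
Cl₂ equivalent: 2.064 mg/L × 560,180 L = 1156 g.
Product at 57.7% available Cl: 1156 / 0.577 = 2003 g.

2.00 kg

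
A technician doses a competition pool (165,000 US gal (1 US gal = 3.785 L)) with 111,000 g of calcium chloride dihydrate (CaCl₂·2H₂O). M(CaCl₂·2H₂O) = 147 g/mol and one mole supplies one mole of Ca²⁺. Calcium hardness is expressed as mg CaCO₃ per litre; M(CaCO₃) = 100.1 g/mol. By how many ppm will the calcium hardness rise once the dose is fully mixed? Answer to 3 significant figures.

Volume: 165,000 US gal × 3.785 L/gal = 624,525 L.
Moles of Ca²⁺: 111,000 g ÷ 147 g/mol = 755.1 mol.
As CaCO₃: 755.1 mol × 100.1 g/mol = 75,590 g.
Rise: 75,590 g / 624,525 L × 1000 = 121 mg/L.

121 ppm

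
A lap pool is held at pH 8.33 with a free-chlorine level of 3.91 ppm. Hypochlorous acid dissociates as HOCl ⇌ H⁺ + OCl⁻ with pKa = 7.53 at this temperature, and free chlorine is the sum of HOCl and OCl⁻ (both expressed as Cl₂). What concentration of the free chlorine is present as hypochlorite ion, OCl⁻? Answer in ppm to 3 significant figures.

[OCl⁻]/[HOCl] = 10^(pH − pKa) = 10^(8.33 − 7.53) = 10^0.80 = 6.31.
Fraction as HOCl = 1 / (1 + 6.31) = 0.1368.
OCl⁻ = (1 − 0.1368) × 3.91 ppm = 3.375 ppm.

3.38 ppm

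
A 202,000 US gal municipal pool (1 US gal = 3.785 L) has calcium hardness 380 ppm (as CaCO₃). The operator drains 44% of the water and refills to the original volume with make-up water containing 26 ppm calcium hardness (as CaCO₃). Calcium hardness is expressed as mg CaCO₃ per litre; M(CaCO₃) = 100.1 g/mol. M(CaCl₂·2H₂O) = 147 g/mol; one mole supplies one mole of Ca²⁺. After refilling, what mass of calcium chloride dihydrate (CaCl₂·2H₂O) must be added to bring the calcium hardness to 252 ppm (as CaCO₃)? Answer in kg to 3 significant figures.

Volume: 202,000 US gal × 3.785 L/gal = 764,570 L.
After draining 44% and refilling: 380 × 0.56 + 26 × 0.44 = 224.24 ppm.
Deficit to target: 252 − 224.24 = 27.76 mg/L.
As CaCO₃: 27.76 mg/L × 764,570 L = 21,220 g; ÷ 100.1 = 212 mol Ca²⁺.
Mass: 212 × 147 = 31,170 g.

31.2 kg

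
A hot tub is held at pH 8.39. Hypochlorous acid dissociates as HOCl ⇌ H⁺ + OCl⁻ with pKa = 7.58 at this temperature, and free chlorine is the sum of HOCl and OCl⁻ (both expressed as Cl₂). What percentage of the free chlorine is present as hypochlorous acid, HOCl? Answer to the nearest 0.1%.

[OCl⁻]/[HOCl] = 10^(pH − pKa) = 10^(8.39 − 7.58) = 10^0.81 = 6.457.
Fraction as HOCl = 1 / (1 + 6.457) = 0.1341.

13.4%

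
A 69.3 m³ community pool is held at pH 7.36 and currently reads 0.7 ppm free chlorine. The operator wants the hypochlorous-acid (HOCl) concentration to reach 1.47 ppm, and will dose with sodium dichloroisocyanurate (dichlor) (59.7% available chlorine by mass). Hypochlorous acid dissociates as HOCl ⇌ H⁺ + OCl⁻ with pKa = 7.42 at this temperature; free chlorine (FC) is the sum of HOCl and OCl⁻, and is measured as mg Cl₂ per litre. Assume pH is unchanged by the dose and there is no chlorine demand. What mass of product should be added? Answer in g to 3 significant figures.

Volume: 69.3 m³ = 69,300 L.
[OCl⁻]/[HOCl] = 10^(pH − pKa) = 10^(7.36 − 7.42) = 0.871; fraction as HOCl = 1/(1 + 0.871) = 0.5345.
Free chlorine required for 1.47 ppm HOCl: 1.47 / 0.5345 = 2.75 ppm.
FC to add: 2.75 − 0.7 = 2.05 mg/L as Cl₂.
Cl₂ equivalent: 2.05 mg/L × 69,300 L = 142.1 g.
Product at 59.7% available Cl: 142.1 / 0.597 = 238 g.

238 g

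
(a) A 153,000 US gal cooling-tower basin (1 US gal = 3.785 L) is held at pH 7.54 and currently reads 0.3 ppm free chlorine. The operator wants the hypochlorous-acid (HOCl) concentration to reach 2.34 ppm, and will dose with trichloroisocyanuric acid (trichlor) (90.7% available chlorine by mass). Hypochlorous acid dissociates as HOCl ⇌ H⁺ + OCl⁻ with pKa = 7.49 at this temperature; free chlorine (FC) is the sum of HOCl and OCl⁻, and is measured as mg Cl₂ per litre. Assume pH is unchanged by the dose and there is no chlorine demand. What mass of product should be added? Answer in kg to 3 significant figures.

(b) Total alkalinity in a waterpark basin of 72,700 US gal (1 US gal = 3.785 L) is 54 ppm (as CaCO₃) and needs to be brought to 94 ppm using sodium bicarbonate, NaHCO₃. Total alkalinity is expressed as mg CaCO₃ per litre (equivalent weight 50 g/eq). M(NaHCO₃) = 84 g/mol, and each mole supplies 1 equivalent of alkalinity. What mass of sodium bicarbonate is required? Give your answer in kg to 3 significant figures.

(a) Volume: 153,000 US gal × 3.785 L/gal = 579,105 L.
(a) [OCl⁻]/[HOCl] = 10^(pH − pKa) = 10^(7.54 − 7.49) = 1.122; fraction as HOCl = 1/(1 + 1.122) = 0.4712.
(a) Free chlorine required for 2.34 ppm HOCl: 2.34 / 0.4712 = 4.966 ppm.
(a) FC to add: 4.966 − 0.3 = 4.666 mg/L as Cl₂.
(a) Cl₂ equivalent: 4.666 mg/L × 579,105 L = 2702 g.
(a) Product at 90.7% available Cl: 2702 / 0.907 = 2979 g.

(b) Volume: 72,700 US gal × 3.785 L/gal = 275,170 L.
(b) Alkalinity to add: (94 − 54) = 40 mg/L as CaCO₃ × 275,170 L = 11,010 g as CaCO₃.
(b) Equivalents: 11,010 g ÷ 50 g/eq = 220.1 eq.
(b) NaHCO₃ supplies 1 eq per mole → 220.1 mol.
(b) Mass: 220.1 mol × 84 g/mol = 18,490 g.

(a) 2.98 kg; (b) 18.5 kg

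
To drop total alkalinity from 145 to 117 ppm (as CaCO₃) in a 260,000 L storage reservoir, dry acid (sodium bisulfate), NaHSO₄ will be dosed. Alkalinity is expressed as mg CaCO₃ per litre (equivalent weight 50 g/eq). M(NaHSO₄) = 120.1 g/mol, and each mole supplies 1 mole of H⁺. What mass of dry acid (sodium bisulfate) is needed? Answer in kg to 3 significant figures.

Alkalinity to neutralize: (145 − 117) = 28 mg/L as CaCO₃ × 260,000 L = 7280 g as CaCO₃.
Equivalents of H⁺ required: 7280 ÷ 50 g/eq = 145.6 eq = 145.6 mol NaHSO₄.
Mass of NaHSO₄: 145.6 × 120.1 = 17,490 g.

17.5 kg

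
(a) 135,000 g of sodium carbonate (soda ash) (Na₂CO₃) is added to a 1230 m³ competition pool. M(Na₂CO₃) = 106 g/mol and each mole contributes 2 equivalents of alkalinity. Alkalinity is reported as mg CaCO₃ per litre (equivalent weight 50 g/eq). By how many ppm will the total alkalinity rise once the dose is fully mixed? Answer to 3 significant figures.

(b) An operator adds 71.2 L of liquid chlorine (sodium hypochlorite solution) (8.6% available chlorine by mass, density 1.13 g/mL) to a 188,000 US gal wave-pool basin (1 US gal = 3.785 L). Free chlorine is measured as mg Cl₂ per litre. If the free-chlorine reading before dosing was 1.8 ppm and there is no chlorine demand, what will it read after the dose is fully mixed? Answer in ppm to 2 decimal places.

(a) Volume: 1230 m³ = 1,230,000 L.
(a) Moles of Na₂CO₃: 135,000 g ÷ 106 g/mol = 1274 mol → 2547 eq of alkalinity.
(a) As CaCO₃: 2547 eq × 50 g/eq = 127,400 g.
(a) Rise: 127,400 g / 1,230,000 L × 1000 = 103.5 mg/L.

(b) Volume: 188,000 US gal × 3.785 L/gal = 711,580 L.
(b) Mass of solution: 71.2 L × 1000 mL/L × 1.13 g/mL = 80,460 g.
(b) Available chlorine delivered: 80,460 g × 0.086 = 6919 g as Cl₂.
(b) Concentration rise: 6919 g / 711,580 L = 9.724 mg/L = 9.72 ppm.
(b) Final FC: 1.8 + 9.72 = 11.52 ppm.

(a) 104 ppm; (b) 11.52 ppm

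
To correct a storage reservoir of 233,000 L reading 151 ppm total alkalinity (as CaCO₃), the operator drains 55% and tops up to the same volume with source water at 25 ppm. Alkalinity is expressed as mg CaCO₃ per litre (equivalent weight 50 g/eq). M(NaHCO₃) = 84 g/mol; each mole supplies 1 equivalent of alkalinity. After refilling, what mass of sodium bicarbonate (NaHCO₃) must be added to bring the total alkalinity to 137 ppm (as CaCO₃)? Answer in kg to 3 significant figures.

21.6 kg

After draining 55% and refilling: 151 × 0.45 + 25 × 0.55 = 81.7 ppm.
Deficit to target: 137 − 81.7 = 55.3 mg/L.
As CaCO₃: 55.3 mg/L × 233,000 L = 12,880 g; ÷ 50 g/eq ÷ 1 = 257.7 mol NaHCO₃.
Mass: 257.7 × 84 = 21,650 g.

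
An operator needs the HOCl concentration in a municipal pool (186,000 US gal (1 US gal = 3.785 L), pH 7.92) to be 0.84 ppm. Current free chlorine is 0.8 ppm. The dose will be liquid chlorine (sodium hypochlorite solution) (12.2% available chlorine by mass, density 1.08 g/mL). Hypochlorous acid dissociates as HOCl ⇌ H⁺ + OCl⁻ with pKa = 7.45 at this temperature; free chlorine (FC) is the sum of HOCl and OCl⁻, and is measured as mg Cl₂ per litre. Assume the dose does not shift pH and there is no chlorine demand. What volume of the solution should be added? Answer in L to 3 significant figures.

13.5 L

Volume: 186,000 US gal × 3.785 L/gal = 704,010 L.
[OCl⁻]/[HOCl] = 10^(pH − pKa) = 10^(7.92 − 7.45) = 2.951; fraction as HOCl = 1/(1 + 2.951) = 0.2531.
Free chlorine required for 0.84 ppm HOCl: 0.84 / 0.2531 = 3.319 ppm.
FC to add: 3.319 − 0.8 = 2.519 mg/L as Cl₂.
Cl₂ equivalent: 2.519 mg/L × 704,010 L = 1773 g.
Product at 12.2% available Cl: 1773 / 0.122 = 14,540 g.
Volume: 14,540 g ÷ 1.08 g/mL = 13,460 mL.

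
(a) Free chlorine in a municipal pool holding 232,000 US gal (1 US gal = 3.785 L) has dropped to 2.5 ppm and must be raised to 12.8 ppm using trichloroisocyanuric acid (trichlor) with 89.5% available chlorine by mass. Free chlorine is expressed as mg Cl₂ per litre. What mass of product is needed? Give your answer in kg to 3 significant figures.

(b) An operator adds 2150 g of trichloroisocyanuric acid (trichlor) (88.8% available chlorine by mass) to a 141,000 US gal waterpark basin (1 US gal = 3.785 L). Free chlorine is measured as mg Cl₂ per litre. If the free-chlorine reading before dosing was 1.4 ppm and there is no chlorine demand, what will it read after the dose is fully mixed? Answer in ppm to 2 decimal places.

(a) 10.1 kg; (b) 4.98 ppm

(a) Volume: 232,000 US gal × 3.785 L/gal = 878,120 L.
(a) Chlorine deficit: 12.8 − 2.5 = 10.3 ppm = 10.3 mg/L as Cl₂.
(a) Cl₂ equivalent needed: 10.3 mg/L × 878,120 L = 9,045,000 mg = 9045 g.
(a) Product at 89.5% available chlorine: 9045 / 0.895 = 10,110 g.

(b) Volume: 141,000 US gal × 3.785 L/gal = 533,685 L.
(b) Available chlorine delivered: 2150 g × 0.888 = 1909 g as Cl₂.
(b) Concentration rise: 1909 g / 533,685 L = 3.577 mg/L = 3.58 ppm.
(b) Final FC: 1.4 + 3.58 = 4.98 ppm.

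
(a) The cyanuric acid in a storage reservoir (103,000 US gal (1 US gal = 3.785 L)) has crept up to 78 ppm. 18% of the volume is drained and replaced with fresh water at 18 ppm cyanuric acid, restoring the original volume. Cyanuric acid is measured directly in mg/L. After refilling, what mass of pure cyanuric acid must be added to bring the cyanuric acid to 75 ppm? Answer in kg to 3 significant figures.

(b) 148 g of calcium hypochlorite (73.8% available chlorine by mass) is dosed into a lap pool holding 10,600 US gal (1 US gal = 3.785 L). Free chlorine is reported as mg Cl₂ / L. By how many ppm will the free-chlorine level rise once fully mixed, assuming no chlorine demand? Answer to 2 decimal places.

(a) Volume: 103,000 US gal × 3.785 L/gal = 389,855 L.
(a) After draining 18% and refilling: 78 × 0.82 + 18 × 0.18 = 67.2 ppm.
(a) Deficit to target: 75 − 67.2 = 7.8 mg/L.
(a) Mass: 7.8 mg/L × 389,855 L = 3041 g cyanuric acid.

(b) Volume: 10,600 US gal × 3.785 L/gal = 40,121 L.
(b) Available chlorine delivered: 148 g × 0.738 = 109.2 g as Cl₂.
(b) Concentration rise: 109.2 g / 40,121 L = 2.722 mg/L = 2.72 ppm.

(a) 3.04 kg; (b) 2.72 ppm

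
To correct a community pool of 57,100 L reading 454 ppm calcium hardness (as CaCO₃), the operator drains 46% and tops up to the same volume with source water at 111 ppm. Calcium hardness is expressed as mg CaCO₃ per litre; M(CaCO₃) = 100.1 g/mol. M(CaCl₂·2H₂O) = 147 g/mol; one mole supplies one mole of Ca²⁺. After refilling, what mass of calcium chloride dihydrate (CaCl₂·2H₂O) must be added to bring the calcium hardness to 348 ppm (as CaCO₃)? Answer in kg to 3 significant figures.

After draining 46% and refilling: 454 × 0.54 + 111 × 0.46 = 296.22 ppm.
Deficit to target: 348 − 296.22 = 51.78 mg/L.
As CaCO₃: 51.78 mg/L × 57,100 L = 2957 g; ÷ 100.1 = 29.54 mol Ca²⁺.
Mass: 29.54 × 147 = 4342 g.

4.34 kg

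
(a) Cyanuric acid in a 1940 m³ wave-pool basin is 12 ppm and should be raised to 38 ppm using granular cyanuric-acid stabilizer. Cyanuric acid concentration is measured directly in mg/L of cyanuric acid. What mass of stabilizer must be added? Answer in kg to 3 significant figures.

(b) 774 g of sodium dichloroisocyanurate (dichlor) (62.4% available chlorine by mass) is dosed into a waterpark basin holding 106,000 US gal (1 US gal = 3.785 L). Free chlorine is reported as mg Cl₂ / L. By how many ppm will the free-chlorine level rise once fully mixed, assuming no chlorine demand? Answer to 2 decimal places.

(a) 50.4 kg; (b) 1.20 ppm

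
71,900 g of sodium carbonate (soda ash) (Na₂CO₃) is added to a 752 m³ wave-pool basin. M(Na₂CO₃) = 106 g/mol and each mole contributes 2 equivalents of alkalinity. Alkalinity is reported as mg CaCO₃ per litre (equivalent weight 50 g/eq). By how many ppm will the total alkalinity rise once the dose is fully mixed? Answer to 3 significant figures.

Volume: 752 m³ = 752,000 L.
Moles of Na₂CO₃: 71,900 g ÷ 106 g/mol = 678.3 mol → 1357 eq of alkalinity.
As CaCO₃: 1357 eq × 50 g/eq = 67,830 g.
Rise: 67,830 g / 752,000 L × 1000 = 90.2 mg/L.

90.2 ppm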